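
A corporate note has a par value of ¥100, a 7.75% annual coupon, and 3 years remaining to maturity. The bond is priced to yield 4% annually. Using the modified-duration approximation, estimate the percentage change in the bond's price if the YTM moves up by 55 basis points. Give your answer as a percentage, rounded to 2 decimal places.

-1.48%

Periodic yield y = 0.04. Modified duration first:
  t   CF        PV=CF/(1+0.04)^t    t·PV
  1         7.75         7.4519         7.4519
  2         7.75         7.1653        14.3306
  3       107.75        95.7894       287.3681
  Σ                    110.4066       309.1506
P = 110.4066; D_Mac = 2.80011 yrs; D_mod = 2.80011/(1+0.04) = 2.69241 yrs.
ΔP/P ≈ -D_mod · Δy = -2.69241 × (+0.0055) = -0.014808 = -1.4808%.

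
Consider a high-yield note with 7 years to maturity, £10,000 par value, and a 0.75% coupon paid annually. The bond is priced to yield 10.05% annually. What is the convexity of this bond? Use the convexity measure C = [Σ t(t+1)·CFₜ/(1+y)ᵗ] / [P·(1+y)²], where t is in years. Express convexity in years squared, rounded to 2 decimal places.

44.30

With y = 0.1005:
  t   CF        PV=CF/(1+0.1005)^t    t·PV        t(t+1)·PV
  1        75.00        68.1508        68.1508         136.3017
  2        75.00        61.9272       123.8543         371.5630
  3        75.00        56.2718       168.8155         675.2621
  4        75.00        51.1330       204.5319       1,022.6595
  5        75.00        46.4634       232.3170       1,393.9021
  6        75.00        42.2203       253.3216       1,773.2512
  7    10,075.00     5,153.6477    36,075.5339     288,604.2708
  Σ                  5,479.8142    37,126.5251     293,977.2105
P = 5,479.8142.
Convexity = Σ t(t+1)·PV / [P·(1+y)²] = 293,977.2105 / (5,479.8142 × 1.211100) = 44.29633.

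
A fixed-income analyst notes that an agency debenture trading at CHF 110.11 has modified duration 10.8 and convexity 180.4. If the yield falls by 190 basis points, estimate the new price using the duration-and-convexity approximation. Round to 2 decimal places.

Duration effect: -D_mod·Δy = -10.8 × (-0.019) = +0.205200
Convexity effect: ½·C·(Δy)² = 0.5 × 180.4 × (-0.019)² = +0.0325622
ΔP/P ≈ +0.205200 + 0.0325622 = +0.2377622
New price ≈ 110.11 × (1 + 0.2377622) = 136.289995842.

CHF 136.29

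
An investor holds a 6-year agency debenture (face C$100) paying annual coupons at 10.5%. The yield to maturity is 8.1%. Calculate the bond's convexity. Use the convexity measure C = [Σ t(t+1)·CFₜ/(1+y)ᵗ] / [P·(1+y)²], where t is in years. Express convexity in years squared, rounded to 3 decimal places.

26.573

With y = 0.081:
  t   CF        PV=CF/(1+0.081)^t    t·PV        t(t+1)·PV
  1        10.50         9.7132         9.7132          19.4265
  2        10.50         8.9854        17.9708          53.9125
  3        10.50         8.3121        24.9364          99.7455
  4        10.50         7.6893        30.7572         153.7859
  5        10.50         7.1131        35.5657         213.3939
  6       110.50        69.2481       415.4888       2,908.4219
  Σ                    111.0613       534.4321       3,448.6862
P = 111.0613.
Convexity = Σ t(t+1)·PV / [P·(1+y)²] = 3,448.6862 / (111.0613 × 1.168561) = 26.57293.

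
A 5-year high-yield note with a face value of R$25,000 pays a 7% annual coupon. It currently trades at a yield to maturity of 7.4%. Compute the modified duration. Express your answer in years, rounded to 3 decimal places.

4.080 years

Periodic yield y = 0.074. First find Macaulay duration:
  t   CF        PV=CF/(1+0.074)^t    t·PV
  1     1,750.00     1,629.4227     1,629.4227
  2     1,750.00     1,517.1534     3,034.3067
  3     1,750.00     1,412.6195     4,237.8586
  4     1,750.00     1,315.2882     5,261.1528
  5    26,750.00    18,719.8506    93,599.2532
  Σ                 24,594.3345   107,761.9941
P = 24,594.3345; Macaulay duration = 107,761.9941 / 24,594.3345 = 4.38158 years.
Modified duration = D_Mac / (1 + y) = 4.38158 / 1.074 = 4.07968 years.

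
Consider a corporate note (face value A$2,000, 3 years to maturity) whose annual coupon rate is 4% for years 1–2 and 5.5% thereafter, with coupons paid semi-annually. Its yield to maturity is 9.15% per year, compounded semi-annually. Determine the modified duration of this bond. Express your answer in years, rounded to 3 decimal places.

Periodic yield y = 0.04575. First find Macaulay duration:
  t   CF        PV=CF/(1+0.04575)^t    t·PV
  1        40.00        38.2501        38.2501
  2        40.00        36.5767        73.1534
  3        40.00        34.9765       104.9295
  4        40.00        33.4463       133.7853
  5        55.00        43.9768       219.8838
  6     2,055.00     1,571.2475     9,427.4847
  Σ                  1,758.4738     9,997.4868
P = 1,758.4738; Macaulay duration = 9,997.4868 / 1,758.4738 = 5.68532 half-year periods = 2.84266 years.
Modified duration = D_Mac / (1 + y) = 2.84266 / 1.04575 = 2.71830 years.

2.718 years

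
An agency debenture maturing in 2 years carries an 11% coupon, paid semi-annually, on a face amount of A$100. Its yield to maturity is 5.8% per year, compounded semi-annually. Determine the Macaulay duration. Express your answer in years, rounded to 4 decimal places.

Periodic yield y = 0.029. Discount each cash flow and weight by its period:
  t   CF        PV=CF/(1+0.029)^t    t·PV
  1         5.50         5.3450         5.3450
  2         5.50         5.1944        10.3887
  3         5.50         5.0480        15.1439
  4       105.50        94.1003       376.4012
  Σ                    109.6876       407.2788
Price P = Σ PV = 109.6876.
Macaulay duration = Σ(t·PV) / P = 407.2788 / 109.6876 = 3.71308 half-year periods.
In years: 3.71308 / 2 = 1.85654 years.

1.8565 years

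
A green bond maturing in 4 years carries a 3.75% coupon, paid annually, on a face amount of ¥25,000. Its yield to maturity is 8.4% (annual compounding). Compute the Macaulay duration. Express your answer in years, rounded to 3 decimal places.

Periodic yield y = 0.084. Discount each cash flow and weight by its year:
  t   CF        PV=CF/(1+0.084)^t    t·PV
  1       937.50       864.8524       864.8524
  2       937.50       797.8343     1,595.6686
  3       937.50       736.0095     2,208.0285
  4    25,937.50    18,784.9907    75,139.9629
  Σ                 21,183.6870    79,808.5125
Price P = Σ PV = 21,183.6870.
Macaulay duration = Σ(t·PV) / P = 79,808.5125 / 21,183.6870 = 3.76745 years.

3.767 years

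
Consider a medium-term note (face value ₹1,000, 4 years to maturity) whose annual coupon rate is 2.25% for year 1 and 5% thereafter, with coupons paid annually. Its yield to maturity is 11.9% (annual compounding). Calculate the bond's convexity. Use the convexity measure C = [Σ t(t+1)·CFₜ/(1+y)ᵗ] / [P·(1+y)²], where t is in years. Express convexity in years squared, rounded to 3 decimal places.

14.714

With y = 0.119:
  t   CF        PV=CF/(1+0.119)^t    t·PV        t(t+1)·PV
  1        22.50        20.1072        20.1072          40.2145
  2        50.00        39.9310        79.8619         239.5858
  3        50.00        35.6845       107.0535         428.2141
  4     1,050.00       669.6825     2,678.7300      13,393.6501
  Σ                    765.4052     2,885.7527      14,101.6645
P = 765.4052.
Convexity = Σ t(t+1)·PV / [P·(1+y)²] = 14,101.6645 / (765.4052 × 1.252161) = 14.71359.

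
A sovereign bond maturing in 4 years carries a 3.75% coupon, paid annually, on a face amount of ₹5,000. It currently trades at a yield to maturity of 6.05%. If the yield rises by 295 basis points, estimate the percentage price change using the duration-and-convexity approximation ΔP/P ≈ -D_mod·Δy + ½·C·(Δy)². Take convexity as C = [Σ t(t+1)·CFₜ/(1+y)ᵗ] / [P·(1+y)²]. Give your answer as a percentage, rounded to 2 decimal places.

With y = 0.0605:
  t   CF        PV=CF/(1+0.0605)^t    t·PV        t(t+1)·PV
  1       187.50       176.8034       176.8034         353.6068
  2       187.50       166.7170       333.4340       1,000.3021
  3       187.50       157.2060       471.6181       1,886.4726
  4     5,187.50     4,101.2422    16,404.9688      82,024.8442
  Σ                  4,601.9687    17,386.8244      85,265.2256
P = 4,601.9687; D_Mac = 3.77813 yrs; D_mod = 3.56259 yrs; C = 16.47430.
Duration effect: -3.56259 × (+0.0295) = -0.105096
Convexity effect: 0.5 × 16.47430 × (0.0295)² = +0.0071684
ΔP/P ≈ -0.105096 + 0.0071684 = -0.097928 = -9.7928%.

-9.79%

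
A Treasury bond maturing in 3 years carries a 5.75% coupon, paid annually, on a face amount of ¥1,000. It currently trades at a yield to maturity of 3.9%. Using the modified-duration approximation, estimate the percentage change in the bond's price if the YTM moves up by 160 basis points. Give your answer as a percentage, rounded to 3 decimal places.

Periodic yield y = 0.039. Modified duration first:
  t   CF        PV=CF/(1+0.039)^t    t·PV
  1        57.50        55.3417        55.3417
  2        57.50        53.2644       106.5287
  3     1,057.50       942.8307     2,828.4922
  Σ                  1,051.4368     2,990.3626
P = 1,051.4368; D_Mac = 2.84407 yrs; D_mod = 2.84407/(1+0.039) = 2.73732 yrs.
ΔP/P ≈ -D_mod · Δy = -2.73732 × (+0.016) = -0.043797 = -4.3797%.

-4.380%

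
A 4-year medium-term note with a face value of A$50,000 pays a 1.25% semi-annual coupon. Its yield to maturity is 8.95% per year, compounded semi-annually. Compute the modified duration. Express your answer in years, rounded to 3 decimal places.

3.730 years

Periodic yield y = 0.04475. First find Macaulay duration:
  t   CF        PV=CF/(1+0.04475)^t    t·PV
  1       312.50       299.1146       299.1146
  2       312.50       286.3026       572.6052
  3       312.50       274.0393       822.1180
  4       312.50       262.3013     1,049.2053
  5       312.50       251.0661     1,255.3306
  6       312.50       240.3122     1,441.8729
  7       312.50       230.0188     1,610.1317
  8    50,312.50    35,446.7857   283,574.2853
  Σ                 37,289.9406   290,624.6637
P = 37,289.9406; Macaulay duration = 290,624.6637 / 37,289.9406 = 7.79365 half-year periods = 3.89682 years.
Modified duration = D_Mac / (1 + y) = 3.89682 / 1.04475 = 3.72991 years.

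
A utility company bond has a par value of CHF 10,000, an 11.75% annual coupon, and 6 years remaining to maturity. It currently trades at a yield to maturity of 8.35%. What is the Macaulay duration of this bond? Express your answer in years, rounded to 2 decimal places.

Periodic yield y = 0.0835. Discount each cash flow and weight by its year:
  t   CF        PV=CF/(1+0.0835)^t    t·PV
  1     1,175.00     1,084.4485     1,084.4485
  2     1,175.00     1,000.8754     2,001.7509
  3     1,175.00       923.7429     2,771.2287
  4     1,175.00       852.5546     3,410.2184
  5     1,175.00       786.8524     3,934.2621
  6    11,175.00     6,906.7548    41,440.5288
  Σ                 11,555.2287    54,642.4375
Price P = Σ PV = 11,555.2287.
Macaulay duration = Σ(t·PV) / P = 54,642.4375 / 11,555.2287 = 4.72881 years.

4.73 years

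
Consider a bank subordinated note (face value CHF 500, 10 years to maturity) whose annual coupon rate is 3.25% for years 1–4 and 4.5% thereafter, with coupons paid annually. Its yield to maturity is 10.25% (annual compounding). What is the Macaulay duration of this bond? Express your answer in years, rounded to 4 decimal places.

Periodic yield y = 0.1025. Discount each cash flow and weight by its year:
  t   CF        PV=CF/(1+0.1025)^t    t·PV
  1        16.25        14.7392        14.7392
  2        16.25        13.3689        26.7378
  3        16.25        12.1260        36.3780
  4        16.25        10.9986        43.9946
  5        22.50        13.8130        69.0652
  6        22.50        12.5288        75.1731
  7        22.50        11.3640        79.5482
  8        22.50        10.3075        82.4601
  9        22.50         9.3492        84.1429
  10      522.50       196.9248     1,969.2475
  Σ                    305.5202     2,481.4867
Price P = Σ PV = 305.5202.
Macaulay duration = Σ(t·PV) / P = 2,481.4867 / 305.5202 = 8.12217 years.

8.1222 years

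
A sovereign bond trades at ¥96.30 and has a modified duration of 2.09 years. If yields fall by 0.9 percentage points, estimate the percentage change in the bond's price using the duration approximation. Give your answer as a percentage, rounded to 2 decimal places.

+1.88%

Duration approximation: ΔP/P ≈ -D_mod · Δy = -2.09 × (-0.009) = +0.018810.
As a percentage: +1.8810%.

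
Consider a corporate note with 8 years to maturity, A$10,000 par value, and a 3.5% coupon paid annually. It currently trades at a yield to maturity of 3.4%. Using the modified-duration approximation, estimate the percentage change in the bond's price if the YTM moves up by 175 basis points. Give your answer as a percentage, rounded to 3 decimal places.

Periodic yield y = 0.034. Modified duration first:
  t   CF        PV=CF/(1+0.034)^t    t·PV
  1       350.00       338.4913       338.4913
  2       350.00       327.3610       654.7220
  3       350.00       316.5967       949.7902
  4       350.00       306.1864     1,224.7456
  5       350.00       296.1184     1,480.5919
  6       350.00       286.3814     1,718.2884
  7       350.00       276.9646     1,938.7522
  8    10,350.00     7,920.9275    63,367.4202
  Σ                 10,069.0274    71,672.8018
P = 10,069.0274; D_Mac = 7.11815 yrs; D_mod = 7.11815/(1+0.034) = 6.88409 yrs.
ΔP/P ≈ -D_mod · Δy = -6.88409 × (+0.0175) = -0.120472 = -12.0472%.

-12.047%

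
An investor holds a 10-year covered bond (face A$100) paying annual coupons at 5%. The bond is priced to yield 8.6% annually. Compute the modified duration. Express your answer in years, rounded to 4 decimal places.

Periodic yield y = 0.086. First find Macaulay duration:
  t   CF        PV=CF/(1+0.086)^t    t·PV
  1         5.00         4.6041         4.6041
  2         5.00         4.2395         8.4789
  3         5.00         3.9037        11.7112
  4         5.00         3.5946        14.3784
  5         5.00         3.3099        16.5497
  6         5.00         3.0478        18.2870
  7         5.00         2.8065        19.6453
  8         5.00         2.5842        20.6739
  9         5.00         2.3796        21.4163
  10      105.00        46.0141       460.1411
  Σ                     76.4840       595.8859
P = 76.4840; Macaulay duration = 595.8859 / 76.4840 = 7.79098 years.
Modified duration = D_Mac / (1 + y) = 7.79098 / 1.086 = 7.17402 years.

7.1740 years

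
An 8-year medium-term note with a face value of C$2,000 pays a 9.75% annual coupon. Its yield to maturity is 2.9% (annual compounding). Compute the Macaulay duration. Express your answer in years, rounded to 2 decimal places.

Periodic yield y = 0.029. Discount each cash flow and weight by its year:
  t   CF        PV=CF/(1+0.029)^t    t·PV
  1       195.00       189.5044       189.5044
  2       195.00       184.1636       368.3273
  3       195.00       178.9734       536.9202
  4       195.00       173.9294       695.7178
  5       195.00       169.0276       845.1382
  6       195.00       164.2640       985.5839
  7       195.00       159.6346     1,117.4421
  8     2,195.00     1,746.2705    13,970.1643
  Σ                  2,965.7676    18,708.7981
Price P = Σ PV = 2,965.7676.
Macaulay duration = Σ(t·PV) / P = 18,708.7981 / 2,965.7676 = 6.30825 years.

6.31 years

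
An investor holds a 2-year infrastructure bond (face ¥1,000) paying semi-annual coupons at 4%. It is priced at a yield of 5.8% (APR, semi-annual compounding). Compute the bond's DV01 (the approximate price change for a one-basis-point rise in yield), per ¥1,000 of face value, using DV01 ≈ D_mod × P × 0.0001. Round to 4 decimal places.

¥0.1823

Periodic yield y = 0.029.
  t   CF        PV=CF/(1+0.029)^t    t·PV
  1        20.00        19.4363        19.4363
  2        20.00        18.8886        37.7772
  3        20.00        18.3562        55.0687
  4     1,020.00       909.7848     3,639.1392
  Σ                    966.4660     3,751.4214
P = 966.4660; D_Mac = 3.88159 half-year periods = 1.94079 yrs; D_mod = 1.88610 yrs.
DV01 ≈ 1.88610 × 966.4660 × 0.0001 = 0.182285.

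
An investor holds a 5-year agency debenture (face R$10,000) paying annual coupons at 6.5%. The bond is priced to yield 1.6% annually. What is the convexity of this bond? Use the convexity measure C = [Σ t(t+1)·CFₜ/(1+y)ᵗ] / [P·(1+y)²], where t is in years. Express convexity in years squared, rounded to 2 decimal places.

With y = 0.016:
  t   CF        PV=CF/(1+0.016)^t    t·PV        t(t+1)·PV
  1       650.00       639.7638       639.7638       1,279.5276
  2       650.00       629.6888     1,259.3775       3,778.1326
  3       650.00       619.7724     1,859.3172       7,437.2688
  4       650.00       610.0122     2,440.0488      12,200.2441
  5    10,650.00     9,837.4167    49,187.0835     295,122.5011
  Σ                 12,336.6538    55,385.5908     319,817.6741
P = 12,336.6538.
Convexity = Σ t(t+1)·PV / [P·(1+y)²] = 319,817.6741 / (12,336.6538 × 1.032256) = 25.11410.

25.11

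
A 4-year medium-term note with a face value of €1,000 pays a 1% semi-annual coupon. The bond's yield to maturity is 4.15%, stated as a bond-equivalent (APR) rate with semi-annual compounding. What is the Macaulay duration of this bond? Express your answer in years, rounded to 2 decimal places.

3.93 years

Periodic yield y = 0.02075. Discount each cash flow and weight by its period:
  t   CF        PV=CF/(1+0.02075)^t    t·PV
  1         5.00         4.8984         4.8984
  2         5.00         4.7988         9.5976
  3         5.00         4.7012        14.1037
  4         5.00         4.6057        18.4227
  5         5.00         4.5120        22.5602
  6         5.00         4.4203        26.5219
  7         5.00         4.3305        30.3132
  8     1,005.00       852.7288     6,821.8307
  Σ                    884.9957     6,948.2484
Price P = Σ PV = 884.9957.
Macaulay duration = Σ(t·PV) / P = 6,948.2484 / 884.9957 = 7.85117 half-year periods.
In years: 7.85117 / 2 = 3.92558 years.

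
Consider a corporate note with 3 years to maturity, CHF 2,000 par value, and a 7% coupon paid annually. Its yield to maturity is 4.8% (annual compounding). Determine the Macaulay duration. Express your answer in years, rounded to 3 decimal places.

2.814 years

Periodic yield y = 0.048. Discount each cash flow and weight by its year:
  t   CF        PV=CF/(1+0.048)^t    t·PV
  1       140.00       133.5878       133.5878
  2       140.00       127.4693       254.9385
  3     2,140.00     1,859.2163     5,577.6490
  Σ                  2,120.2734     5,966.1753
Price P = Σ PV = 2,120.2734.
Macaulay duration = Σ(t·PV) / P = 5,966.1753 / 2,120.2734 = 2.81387 years.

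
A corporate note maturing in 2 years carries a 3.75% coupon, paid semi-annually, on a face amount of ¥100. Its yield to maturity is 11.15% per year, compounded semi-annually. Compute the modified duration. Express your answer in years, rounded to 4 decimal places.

1.8384 years

Periodic yield y = 0.05575. First find Macaulay duration:
  t   CF        PV=CF/(1+0.05575)^t    t·PV
  1        1.875         1.7760         1.7760
  2        1.875         1.6822         3.3644
  3        1.875         1.5934         4.7801
  4      101.875        82.0018       328.0071
  Σ                     87.0533       337.9276
P = 87.0533; Macaulay duration = 337.9276 / 87.0533 = 3.88185 half-year periods = 1.94092 years.
Modified duration = D_Mac / (1 + y) = 1.94092 / 1.05575 = 1.83843 years.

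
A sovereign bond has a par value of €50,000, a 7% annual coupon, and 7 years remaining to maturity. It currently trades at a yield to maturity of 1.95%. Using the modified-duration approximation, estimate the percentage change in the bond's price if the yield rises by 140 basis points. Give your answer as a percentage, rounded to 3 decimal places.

-8.168%

Periodic yield y = 0.0195. Modified duration first:
  t   CF        PV=CF/(1+0.0195)^t    t·PV
  1     3,500.00     3,433.0554     3,433.0554
  2     3,500.00     3,367.3913     6,734.7826
  3     3,500.00     3,302.9831     9,908.9494
  4     3,500.00     3,239.8069    12,959.2275
  5     3,500.00     3,177.8390    15,889.1951
  6     3,500.00     3,117.0564    18,702.3385
  7    53,500.00    46,735.0995   327,145.6962
  Σ                 66,373.2316   394,773.2447
P = 66,373.2316; D_Mac = 5.94778 yrs; D_mod = 5.94778/(1+0.0195) = 5.83401 yrs.
ΔP/P ≈ -D_mod · Δy = -5.83401 × (+0.014) = -0.081676 = -8.1676%.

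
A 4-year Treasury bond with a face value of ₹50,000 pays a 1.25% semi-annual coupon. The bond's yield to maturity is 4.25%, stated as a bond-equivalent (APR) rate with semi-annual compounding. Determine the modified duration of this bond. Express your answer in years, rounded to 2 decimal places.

3.83 years

Periodic yield y = 0.02125. First find Macaulay duration:
  t   CF        PV=CF/(1+0.02125)^t    t·PV
  1       312.50       305.9976       305.9976
  2       312.50       299.6304       599.2608
  3       312.50       293.3957       880.1872
  4       312.50       287.2908     1,149.1633
  5       312.50       281.3129     1,406.5646
  6       312.50       275.4594     1,652.7564
  7       312.50       269.7277     1,888.0938
  8    50,312.50    42,522.5540   340,180.4320
  Σ                 44,535.3685   348,062.4558
P = 44,535.3685; Macaulay duration = 348,062.4558 / 44,535.3685 = 7.81542 half-year periods = 3.90771 years.
Modified duration = D_Mac / (1 + y) = 3.90771 / 1.02125 = 3.82640 years.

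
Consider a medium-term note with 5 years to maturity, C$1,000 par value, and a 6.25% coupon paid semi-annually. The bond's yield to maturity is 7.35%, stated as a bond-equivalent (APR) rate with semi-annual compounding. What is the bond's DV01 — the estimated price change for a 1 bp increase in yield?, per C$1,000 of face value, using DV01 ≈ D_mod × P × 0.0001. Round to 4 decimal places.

Periodic yield y = 0.03675.
  t   CF        PV=CF/(1+0.03675)^t    t·PV
  1        31.25        30.1423        30.1423
  2        31.25        29.0738        58.1476
  3        31.25        28.0432        84.1297
  4        31.25        27.0492       108.1967
  5        31.25        26.0903       130.4517
  6        31.25        25.1655       150.9931
  7        31.25        24.2735       169.9142
  8        31.25        23.4130       187.3043
  9        31.25        22.5831       203.2479
  10    1,031.25       718.8256     7,188.2558
  Σ                    954.6595     8,310.7832
P = 954.6595; D_Mac = 8.70549 half-year periods = 4.35275 yrs; D_mod = 4.19845 yrs.
DV01 ≈ 4.19845 × 954.6595 × 0.0001 = 0.400809.

C$0.4008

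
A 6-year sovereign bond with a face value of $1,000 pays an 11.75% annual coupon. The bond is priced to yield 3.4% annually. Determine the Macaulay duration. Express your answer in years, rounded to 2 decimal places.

4.87 years

Periodic yield y = 0.034. Discount each cash flow and weight by its year:
  t   CF        PV=CF/(1+0.034)^t    t·PV
  1       117.50       113.6364       113.6364
  2       117.50       109.8998       219.7995
  3       117.50       106.2860       318.8581
  4       117.50       102.7911       411.1646
  5       117.50        99.4112       497.0558
  6     1,117.50       914.3749     5,486.2494
  Σ                  1,446.3994     7,046.7639
Price P = Σ PV = 1,446.3994.
Macaulay duration = Σ(t·PV) / P = 7,046.7639 / 1,446.3994 = 4.87194 years.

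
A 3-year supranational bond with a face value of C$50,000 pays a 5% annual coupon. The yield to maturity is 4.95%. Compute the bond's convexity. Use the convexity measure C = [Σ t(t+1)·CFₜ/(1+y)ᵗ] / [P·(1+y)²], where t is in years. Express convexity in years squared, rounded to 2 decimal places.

10.22

With y = 0.0495:
  t   CF        PV=CF/(1+0.0495)^t    t·PV        t(t+1)·PV
  1     2,500.00     2,382.0867     2,382.0867       4,764.1734
  2     2,500.00     2,269.7348     4,539.4697      13,618.4090
  3    52,500.00    45,416.3235   136,248.9705     544,995.8819
  Σ                 50,068.1450   143,170.5269     563,378.4644
P = 50,068.1450.
Convexity = Σ t(t+1)·PV / [P·(1+y)²] = 563,378.4644 / (50,068.1450 × 1.101450) = 10.21583.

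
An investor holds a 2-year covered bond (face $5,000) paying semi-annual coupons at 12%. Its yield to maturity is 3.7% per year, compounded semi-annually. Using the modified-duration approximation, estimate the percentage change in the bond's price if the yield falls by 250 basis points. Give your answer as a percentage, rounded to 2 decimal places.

+4.54%

Periodic yield y = 0.0185. Modified duration first:
  t   CF        PV=CF/(1+0.0185)^t    t·PV
  1       300.00       294.5508       294.5508
  2       300.00       289.2006       578.4012
  3       300.00       283.9476       851.8427
  4     5,300.00     4,925.2892    19,701.1568
  Σ                  5,792.9882    21,425.9515
P = 5,792.9882; D_Mac = 3.69860 half-year periods = 1.84930 yrs; D_mod = 1.84930/(1+0.0185) = 1.81571 yrs.
ΔP/P ≈ -D_mod · Δy = -1.81571 × (-0.025) = +0.045393 = +4.5393%.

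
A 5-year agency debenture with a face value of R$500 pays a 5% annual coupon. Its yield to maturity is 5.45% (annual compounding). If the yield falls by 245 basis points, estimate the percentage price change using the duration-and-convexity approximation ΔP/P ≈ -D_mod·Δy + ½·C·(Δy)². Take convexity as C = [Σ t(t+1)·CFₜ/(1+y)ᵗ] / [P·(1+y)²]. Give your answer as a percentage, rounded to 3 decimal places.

+11.261%

With y = 0.0545:
  t   CF        PV=CF/(1+0.0545)^t    t·PV        t(t+1)·PV
  1        25.00        23.7079        23.7079          47.4158
  2        25.00        22.4826        44.9652         134.8957
  3        25.00        21.3206        63.9619         255.8477
  4        25.00        20.2187        80.8749         404.3744
  5       525.00       402.6488     2,013.2439      12,079.4633
  Σ                    490.3787     2,226.7538      12,921.9969
P = 490.3787; D_Mac = 4.54089 yrs; D_mod = 4.30620 yrs; C = 23.69763.
Duration effect: -4.30620 × (-0.0245) = +0.105502
Convexity effect: 0.5 × 23.69763 × (-0.0245)² = +0.0071123
ΔP/P ≈ +0.105502 + 0.0071123 = +0.112614 = +11.2614%.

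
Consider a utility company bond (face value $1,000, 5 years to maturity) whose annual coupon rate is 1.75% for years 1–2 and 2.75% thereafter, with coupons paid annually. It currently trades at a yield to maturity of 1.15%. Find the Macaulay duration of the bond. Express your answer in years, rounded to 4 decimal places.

4.8110 years

Periodic yield y = 0.0115. Discount each cash flow and weight by its year:
  t   CF        PV=CF/(1+0.0115)^t    t·PV
  1        17.50        17.3010        17.3010
  2        17.50        17.1043        34.2087
  3        27.50        26.5727        79.7180
  4        27.50        26.2705       105.0822
  5     1,027.50       970.4036     4,852.0180
  Σ                  1,057.6522     5,088.3278
Price P = Σ PV = 1,057.6522.
Macaulay duration = Σ(t·PV) / P = 5,088.3278 / 1,057.6522 = 4.81097 years.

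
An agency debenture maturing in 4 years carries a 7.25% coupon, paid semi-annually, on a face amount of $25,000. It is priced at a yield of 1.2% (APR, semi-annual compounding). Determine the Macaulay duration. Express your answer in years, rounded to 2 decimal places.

3.60 years

Periodic yield y = 0.006. Discount each cash flow and weight by its period:
  t   CF        PV=CF/(1+0.006)^t    t·PV
  1       906.25       900.8449       900.8449
  2       906.25       895.4721     1,790.9442
  3       906.25       890.1313     2,670.3939
  4       906.25       884.8224     3,539.2895
  5       906.25       879.5451     4,397.7255
  6       906.25       874.2993     5,245.7959
  7       906.25       869.0848     6,083.5936
  8    25,906.25    24,695.6639   197,565.3115
  Σ                 30,889.8639   222,193.8990
Price P = Σ PV = 30,889.8639.
Macaulay duration = Σ(t·PV) / P = 222,193.8990 / 30,889.8639 = 7.19310 half-year periods.
In years: 7.19310 / 2 = 3.59655 years.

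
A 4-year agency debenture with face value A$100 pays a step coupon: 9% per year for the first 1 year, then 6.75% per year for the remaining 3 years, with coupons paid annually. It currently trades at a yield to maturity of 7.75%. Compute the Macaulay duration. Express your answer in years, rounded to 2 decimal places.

3.57 years

Periodic yield y = 0.0775. Discount each cash flow and weight by its year:
  t   CF        PV=CF/(1+0.0775)^t    t·PV
  1         9.00         8.3527         8.3527
  2         6.75         5.8139        11.6278
  3         6.75         5.3958        16.1873
  4       106.75        79.1952       316.7807
  Σ                     98.7575       352.9485
Price P = Σ PV = 98.7575.
Macaulay duration = Σ(t·PV) / P = 352.9485 / 98.7575 = 3.57389 years.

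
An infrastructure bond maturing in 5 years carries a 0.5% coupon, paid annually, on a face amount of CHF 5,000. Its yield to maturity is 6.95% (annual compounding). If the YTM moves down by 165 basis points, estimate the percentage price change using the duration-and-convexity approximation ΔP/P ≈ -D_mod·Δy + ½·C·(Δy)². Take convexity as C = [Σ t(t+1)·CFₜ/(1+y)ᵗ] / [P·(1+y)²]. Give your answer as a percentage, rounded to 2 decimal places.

+7.97%

With y = 0.0695:
  t   CF        PV=CF/(1+0.0695)^t    t·PV        t(t+1)·PV
  1        25.00        23.3754        23.3754          46.7508
  2        25.00        21.8564        43.7128         131.1383
  3        25.00        20.4361        61.3082         245.2330
  4        25.00        19.1081        76.4323         382.1614
  5     5,025.00     3,591.1382    17,955.6911     107,734.1467
  Σ                  3,675.9142    18,160.5198     108,539.4303
P = 3,675.9142; D_Mac = 4.94041 yrs; D_mod = 4.61936 yrs; C = 25.81431.
Duration effect: -4.61936 × (-0.0165) = +0.076219
Convexity effect: 0.5 × 25.81431 × (-0.0165)² = +0.0035140
ΔP/P ≈ +0.076219 + 0.0035140 = +0.079733 = +7.9733%.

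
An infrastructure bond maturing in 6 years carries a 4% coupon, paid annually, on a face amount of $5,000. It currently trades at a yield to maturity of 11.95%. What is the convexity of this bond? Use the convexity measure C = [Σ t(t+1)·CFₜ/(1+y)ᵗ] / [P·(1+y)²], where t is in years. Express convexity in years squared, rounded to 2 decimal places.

28.45

With y = 0.1195:
  t   CF        PV=CF/(1+0.1195)^t    t·PV        t(t+1)·PV
  1       200.00       178.6512       178.6512         357.3024
  2       200.00       159.5812       319.1625         957.4874
  3       200.00       142.5469       427.6406       1,710.5625
  4       200.00       127.3308       509.3234       2,546.6168
  5       200.00       113.7390       568.6951       3,412.1708
  6     5,200.00     2,641.5495    15,849.2971     110,945.0797
  Σ                  3,363.3987    17,852.7699     119,929.2195
P = 3,363.3987.
Convexity = Σ t(t+1)·PV / [P·(1+y)²] = 119,929.2195 / (3,363.3987 × 1.253280) = 28.45106.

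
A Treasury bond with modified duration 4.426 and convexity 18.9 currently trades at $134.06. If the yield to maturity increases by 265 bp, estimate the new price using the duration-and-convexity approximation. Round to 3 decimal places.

Duration effect: -D_mod·Δy = -4.426 × (+0.0265) = -0.117289
Convexity effect: ½·C·(Δy)² = 0.5 × 18.9 × (0.0265)² = +0.0066362625
ΔP/P ≈ -0.117289 + 0.0066362625 = -0.1106527375
New price ≈ 134.06 × (1 - 0.1106527375) = 119.22589401075.

$119.226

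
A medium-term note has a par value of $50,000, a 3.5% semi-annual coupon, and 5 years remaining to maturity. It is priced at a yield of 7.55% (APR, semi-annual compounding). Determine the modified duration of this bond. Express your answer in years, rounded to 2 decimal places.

4.42 years

Periodic yield y = 0.03775. First find Macaulay duration:
  t   CF        PV=CF/(1+0.03775)^t    t·PV
  1       875.00       843.1703       843.1703
  2       875.00       812.4985     1,624.9970
  3       875.00       782.9424     2,348.8273
  4       875.00       754.4615     3,017.8460
  5       875.00       727.0166     3,635.0831
  6       875.00       700.5701     4,203.4206
  7       875.00       675.0856     4,725.5994
  8       875.00       650.5282     5,204.2255
  9       875.00       626.8641     5,641.7766
  10   50,875.00    35,121.8191   351,218.1910
  Σ                 41,694.9565   382,463.1368
P = 41,694.9565; Macaulay duration = 382,463.1368 / 41,694.9565 = 9.17289 half-year periods = 4.58644 years.
Modified duration = D_Mac / (1 + y) = 4.58644 / 1.03775 = 4.41960 years.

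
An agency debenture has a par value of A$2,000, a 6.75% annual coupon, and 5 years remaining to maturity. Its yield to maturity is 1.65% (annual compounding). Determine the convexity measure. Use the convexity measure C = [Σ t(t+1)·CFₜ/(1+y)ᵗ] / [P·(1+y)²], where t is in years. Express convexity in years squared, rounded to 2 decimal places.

With y = 0.0165:
  t   CF        PV=CF/(1+0.0165)^t    t·PV        t(t+1)·PV
  1       135.00       132.8087       132.8087         265.6173
  2       135.00       130.6529       261.3058         783.9173
  3       135.00       128.5321       385.5963       1,542.3853
  4       135.00       126.4457       505.7830       2,528.9150
  5     2,135.00     1,967.2564     9,836.2819      59,017.6917
  Σ                  2,485.6958    11,121.7757      64,138.5266
P = 2,485.6958.
Convexity = Σ t(t+1)·PV / [P·(1+y)²] = 64,138.5266 / (2,485.6958 × 1.033272) = 24.97217.

24.97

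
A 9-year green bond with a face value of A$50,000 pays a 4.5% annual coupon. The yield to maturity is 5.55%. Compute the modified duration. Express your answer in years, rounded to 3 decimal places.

7.136 years

Periodic yield y = 0.0555. First find Macaulay duration:
  t   CF        PV=CF/(1+0.0555)^t    t·PV
  1     2,250.00     2,131.6911     2,131.6911
  2     2,250.00     2,019.6032     4,039.2063
  3     2,250.00     1,913.4090     5,740.2269
  4     2,250.00     1,812.7986     7,251.1946
  5     2,250.00     1,717.4786     8,587.3929
  6     2,250.00     1,627.1706     9,763.0237
  7     2,250.00     1,541.6112    10,791.2783
  8     2,250.00     1,460.5506    11,684.4051
  9    52,250.00    32,133.8052   289,204.2464
  Σ                 46,358.1181   349,192.6653
P = 46,358.1181; Macaulay duration = 349,192.6653 / 46,358.1181 = 7.53250 years.
Modified duration = D_Mac / (1 + y) = 7.53250 / 1.0555 = 7.13643 years.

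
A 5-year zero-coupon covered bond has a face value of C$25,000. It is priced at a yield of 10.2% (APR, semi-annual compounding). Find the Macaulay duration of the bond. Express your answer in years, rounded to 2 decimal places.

A zero-coupon bond has a single cash flow at maturity, so its Macaulay duration equals its maturity: 5 years.
(Equivalently: 10 semi-annual periods ÷ 2 = 5 years.)

5.00 years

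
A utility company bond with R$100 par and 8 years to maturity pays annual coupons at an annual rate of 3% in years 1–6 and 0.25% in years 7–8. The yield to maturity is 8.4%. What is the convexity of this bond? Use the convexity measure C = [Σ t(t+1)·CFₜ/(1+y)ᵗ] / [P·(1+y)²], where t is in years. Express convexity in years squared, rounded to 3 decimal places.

51.557

With y = 0.084:
  t   CF        PV=CF/(1+0.084)^t    t·PV        t(t+1)·PV
  1         3.00         2.7675         2.7675           5.5351
  2         3.00         2.5531         5.1061          15.3184
  3         3.00         2.3552         7.0657          28.2628
  4         3.00         2.1727         8.6909          43.4544
  5         3.00         2.0044        10.0218          60.1307
  6         3.00         1.8490        11.0942          77.6595
  7         0.25         0.1421         0.9950           7.9602
  8       100.25        52.5836       420.6686       3,786.0175
  Σ                     66.4277       466.4099       4,024.3386
P = 66.4277.
Convexity = Σ t(t+1)·PV / [P·(1+y)²] = 4,024.3386 / (66.4277 × 1.175056) = 51.55692.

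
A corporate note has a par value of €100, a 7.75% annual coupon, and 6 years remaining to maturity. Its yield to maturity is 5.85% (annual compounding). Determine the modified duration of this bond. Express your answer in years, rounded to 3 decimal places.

4.787 years

Periodic yield y = 0.0585. First find Macaulay duration:
  t   CF        PV=CF/(1+0.0585)^t    t·PV
  1         7.75         7.3217         7.3217
  2         7.75         6.9170        13.8341
  3         7.75         6.5348        19.6043
  4         7.75         6.1736        24.6944
  5         7.75         5.8324        29.1620
  6       107.75        76.6076       459.6459
  Σ                    109.3871       554.2623
P = 109.3871; Macaulay duration = 554.2623 / 109.3871 = 5.06698 years.
Modified duration = D_Mac / (1 + y) = 5.06698 / 1.0585 = 4.78694 years.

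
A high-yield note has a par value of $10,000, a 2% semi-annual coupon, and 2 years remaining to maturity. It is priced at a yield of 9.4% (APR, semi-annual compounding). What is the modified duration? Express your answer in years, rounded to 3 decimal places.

Periodic yield y = 0.047. First find Macaulay duration:
  t   CF        PV=CF/(1+0.047)^t    t·PV
  1       100.00        95.5110        95.5110
  2       100.00        91.2235       182.4470
  3       100.00        87.1284       261.3853
  4    10,100.00     8,404.9406    33,619.7623
  Σ                  8,678.8035    34,159.1056
P = 8,678.8035; Macaulay duration = 34,159.1056 / 8,678.8035 = 3.93592 half-year periods = 1.96796 years.
Modified duration = D_Mac / (1 + y) = 1.96796 / 1.047 = 1.87962 years.

1.880 years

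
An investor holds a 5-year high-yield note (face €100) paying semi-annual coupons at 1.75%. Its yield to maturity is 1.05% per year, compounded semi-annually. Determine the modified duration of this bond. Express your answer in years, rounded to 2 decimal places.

Periodic yield y = 0.00525. First find Macaulay duration:
  t   CF        PV=CF/(1+0.00525)^t    t·PV
  1        0.875         0.8704         0.8704
  2        0.875         0.8659         1.7318
  3        0.875         0.8614         2.5841
  4        0.875         0.8569         3.4275
  5        0.875         0.8524         4.2619
  6        0.875         0.8479         5.0876
  7        0.875         0.8435         5.9046
  8        0.875         0.8391         6.7128
  9        0.875         0.8347         7.5125
  10     100.875        95.7288       957.2883
  Σ                    103.4010       995.3814
P = 103.4010; Macaulay duration = 995.3814 / 103.4010 = 9.62642 half-year periods = 4.81321 years.
Modified duration = D_Mac / (1 + y) = 4.81321 / 1.00525 = 4.78807 years.

4.79 years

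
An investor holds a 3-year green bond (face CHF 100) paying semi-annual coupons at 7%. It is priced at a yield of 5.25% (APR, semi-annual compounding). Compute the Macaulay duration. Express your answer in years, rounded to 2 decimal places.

2.76 years

Periodic yield y = 0.02625. Discount each cash flow and weight by its period:
  t   CF        PV=CF/(1+0.02625)^t    t·PV
  1         3.50         3.4105         3.4105
  2         3.50         3.3232         6.6465
  3         3.50         3.2382         9.7147
  4         3.50         3.1554        12.6216
  5         3.50         3.0747        15.3735
  6       103.50        88.5975       531.5848
  Σ                    104.7995       579.3516
Price P = Σ PV = 104.7995.
Macaulay duration = Σ(t·PV) / P = 579.3516 / 104.7995 = 5.52819 half-year periods.
In years: 5.52819 / 2 = 2.76409 years.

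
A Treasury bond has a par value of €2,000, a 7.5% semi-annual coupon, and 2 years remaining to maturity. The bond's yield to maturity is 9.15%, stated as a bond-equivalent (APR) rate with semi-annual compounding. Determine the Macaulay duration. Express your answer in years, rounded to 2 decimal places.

1.89 years

Periodic yield y = 0.04575. Discount each cash flow and weight by its period:
  t   CF        PV=CF/(1+0.04575)^t    t·PV
  1        75.00        71.7189        71.7189
  2        75.00        68.5813       137.1625
  3        75.00        65.5809       196.7428
  4     2,075.00     1,735.0285     6,940.1139
  Σ                  1,940.9096     7,345.7381
Price P = Σ PV = 1,940.9096.
Macaulay duration = Σ(t·PV) / P = 7,345.7381 / 1,940.9096 = 3.78469 half-year periods.
In years: 3.78469 / 2 = 1.89234 years.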